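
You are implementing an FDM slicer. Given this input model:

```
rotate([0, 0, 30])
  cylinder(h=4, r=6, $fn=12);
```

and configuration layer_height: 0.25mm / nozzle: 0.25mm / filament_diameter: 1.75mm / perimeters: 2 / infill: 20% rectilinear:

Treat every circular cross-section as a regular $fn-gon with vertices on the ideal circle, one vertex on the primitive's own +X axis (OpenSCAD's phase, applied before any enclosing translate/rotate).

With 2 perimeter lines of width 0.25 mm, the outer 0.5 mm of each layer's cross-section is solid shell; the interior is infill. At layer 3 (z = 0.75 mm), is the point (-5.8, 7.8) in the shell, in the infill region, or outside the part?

outside

At z = 0.75 mm: the r=6 cylinder gives a regular 12-gon of circumradius 6 (constant along its height); (whole slice rotated 30° about Z — lengths, areas and connectivity unchanged). Overall, the cross-section is a single solid region. Undo the 30° rotation: the query point maps to (-1.123, 9.655) in the un-rotated model frame. The nearest boundary edge runs (0.00, 6.00)→(-3.00, 5.20); distance from the point to it = 3.82 mm. The point is not inside any of the regions above, so it lies outside the cross-section (3.82 mm from the nearest boundary).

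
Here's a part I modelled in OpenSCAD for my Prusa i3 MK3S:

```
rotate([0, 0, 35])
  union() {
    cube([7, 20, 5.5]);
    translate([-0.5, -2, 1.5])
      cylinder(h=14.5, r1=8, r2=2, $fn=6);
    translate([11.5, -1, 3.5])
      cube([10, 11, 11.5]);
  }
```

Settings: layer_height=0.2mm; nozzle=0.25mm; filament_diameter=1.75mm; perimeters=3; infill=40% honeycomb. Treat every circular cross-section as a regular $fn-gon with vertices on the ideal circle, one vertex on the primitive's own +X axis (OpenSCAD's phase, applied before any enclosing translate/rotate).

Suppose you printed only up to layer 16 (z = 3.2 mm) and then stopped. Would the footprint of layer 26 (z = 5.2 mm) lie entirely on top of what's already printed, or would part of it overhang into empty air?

part overhangs

Compare the two slices. At z = 3.2: the 7×20 cube contributes its full rectangle (area 140.00 mm²); the cone at (-0.5, -2) contributes a regular 6-gon of circumradius 7.297 (interpolated between r1=8 and r2=2 at t=0.117) (area = (6/2)·7.297²·sin(360°/6) = 138.32 mm²); the cube at (11.5, -1) is absent (z outside [3.5, 15]); Combining (union): the regions partially overlap — summed areas 278.32 mm² minus the doubly-counted overlap 18.98 mm² gives 259.34 mm² — area = 259.34 mm²; (whole slice rotated 35° about Z — lengths, areas and connectivity unchanged). At z = 5.2: the 7×20 cube contributes its full rectangle (area 140.00 mm²); the cone at (-0.5, -2): at t=0.255 of its height the radius interpolates to r₁+(r₂−r₁)t = 6.469, giving a regular 6-gon of that circumradius (area = (6/2)·6.469²·sin(360°/6) = 108.72 mm²); the 10×11 cube at (11.5, -1) contributes its full rectangle (area 110.00 mm²); Taking the union: the regions partially overlap — summed areas 358.72 mm² minus the doubly-counted overlap 13.60 mm² gives 345.13 mm² — area = 345.13 mm²; (whole slice rotated 35° about Z — lengths, areas and connectivity unchanged). Checking containment: at z = 5.2 the cross-section extends beyond the z = 3.2 cross-section by about 110.00 mm².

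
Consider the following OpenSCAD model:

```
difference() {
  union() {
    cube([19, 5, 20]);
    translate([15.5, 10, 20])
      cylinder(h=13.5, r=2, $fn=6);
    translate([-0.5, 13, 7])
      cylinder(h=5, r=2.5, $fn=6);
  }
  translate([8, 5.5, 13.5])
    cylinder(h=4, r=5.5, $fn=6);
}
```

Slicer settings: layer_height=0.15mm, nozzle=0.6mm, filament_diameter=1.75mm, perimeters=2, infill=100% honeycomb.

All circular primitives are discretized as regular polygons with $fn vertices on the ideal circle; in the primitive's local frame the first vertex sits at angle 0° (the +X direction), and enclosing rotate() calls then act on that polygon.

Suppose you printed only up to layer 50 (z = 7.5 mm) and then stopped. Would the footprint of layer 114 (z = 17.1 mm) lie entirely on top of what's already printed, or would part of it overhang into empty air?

entirely on top

Compare the two slices. At z = 7.5: the cube (footprint 19×5) is included at this height (area 95.00 mm²); the cylinder at (15.5, 10) does not reach this height (z outside [20, 33.5]); the r=2.5 cylinder at (-0.5, 13) contributes a regular 6-gon of circumradius 2.5 (area = (6/2)·2.500²·sin(360°/6) = 16.24 mm²); Combining (union): the 2 present regions are separate (no shared area or edge), so areas and boundary lengths simply add and each stays a separate island — area = 111.24 mm²; the cylinder at (8, 5.5) is absent (z outside [13.5, 17.5]); Subtracting the remaining from the first: none of the subtracted shapes is present at this height, so that combined region is unchanged — area = 111.24 mm². At z = 17.1: the cube is present — its section is the full 19×5 rectangle (area 95.00 mm²); the cylinder at (15.5, 10) is not intersected at this z (z outside [20, 33.5]); the cylinder at (-0.5, 13) is not intersected at this z (z outside [7, 12]); Taking the union: only the 19×5 cube is present, so the union is just that shape — area = 95.00 mm²; the cylinder at (8, 5.5): section is a regular 6-gon, circumradius r=5.5 (area = (6/2)·5.500²·sin(360°/6) = 78.59 mm²); Subtracting the remaining from the first: starting from the result so far (95.00 mm²), the r=5.5 cylinder at (8, 5.5) partially overlaps it — only the 33.94 mm² overlap (of its 78.59 mm²) is removed, clipping the outline — area = 61.06 mm². Checking containment: the cross-section at z = 17.1 is a subset of the cross-section at z = 7.5.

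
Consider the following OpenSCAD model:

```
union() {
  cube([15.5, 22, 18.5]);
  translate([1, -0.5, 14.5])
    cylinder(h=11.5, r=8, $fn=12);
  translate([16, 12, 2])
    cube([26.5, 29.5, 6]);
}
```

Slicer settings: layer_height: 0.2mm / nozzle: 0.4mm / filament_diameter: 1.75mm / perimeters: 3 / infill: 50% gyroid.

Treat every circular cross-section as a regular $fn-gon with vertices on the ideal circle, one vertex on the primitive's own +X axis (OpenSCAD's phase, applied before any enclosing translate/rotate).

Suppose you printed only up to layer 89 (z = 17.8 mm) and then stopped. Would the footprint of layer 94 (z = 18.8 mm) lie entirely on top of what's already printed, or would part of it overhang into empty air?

Compare the two slices. At z = 17.8: the cube is present — its section is the full 15.5×22 rectangle (area 341.00 mm²); the r=8 cylinder at (1, -0.5) contributes a regular 12-gon of circumradius 8 (area = (12/2)·8.000²·sin(360°/12) = 192.00 mm²); the cube at (16, 12) does not reach this height (z outside [2, 8]); Taking the union: the regions partially overlap — summed areas 533.00 mm² minus the doubly-counted overlap 51.40 mm² gives 481.60 mm² — area = 481.60 mm². At z = 18.8: the cube is absent (z outside [0, 18.5]); the cylinder at (1, -0.5): section is a regular 12-gon, circumradius r=8 (area = (12/2)·8.000²·sin(360°/12) = 192.00 mm²); the cube at (16, 12) is absent (z outside [2, 8]); Merging all regions: only the r=8 cylinder at (1, -0.5) is present, so the union is just that shape — area = 192.00 mm². Checking containment: the cross-section at z = 18.8 is a subset of the cross-section at z = 17.8.

entirely on top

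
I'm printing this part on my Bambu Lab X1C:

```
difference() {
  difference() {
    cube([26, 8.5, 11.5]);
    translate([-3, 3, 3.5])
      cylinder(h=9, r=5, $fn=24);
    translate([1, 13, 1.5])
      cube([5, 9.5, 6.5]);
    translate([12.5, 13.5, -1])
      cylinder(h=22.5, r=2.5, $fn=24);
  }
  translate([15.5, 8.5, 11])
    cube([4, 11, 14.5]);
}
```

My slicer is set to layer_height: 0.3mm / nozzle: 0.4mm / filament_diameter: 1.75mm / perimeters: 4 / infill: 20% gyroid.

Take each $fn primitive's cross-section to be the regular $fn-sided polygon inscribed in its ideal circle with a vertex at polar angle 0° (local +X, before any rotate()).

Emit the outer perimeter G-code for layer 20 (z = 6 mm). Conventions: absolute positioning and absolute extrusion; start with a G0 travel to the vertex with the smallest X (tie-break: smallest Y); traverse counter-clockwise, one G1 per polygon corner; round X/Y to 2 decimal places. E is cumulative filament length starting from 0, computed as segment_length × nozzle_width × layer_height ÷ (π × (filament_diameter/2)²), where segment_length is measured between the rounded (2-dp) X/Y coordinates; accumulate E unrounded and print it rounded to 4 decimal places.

G0 X0.00 Y6.95 Z6.00
G1 X0.54 Y6.54 E0.0338
G1 X1.33 Y5.50 E0.0990
G1 X1.83 Y4.29 E0.1643
G1 X2.00 Y3.00 E0.2292
G1 X1.83 Y1.71 E0.2941
G1 X1.33 Y0.50 E0.3594
G1 X0.95 Y0.00 E0.3908
G1 X26.00 Y0.00 E1.6405
G1 X26.00 Y8.50 E2.0646
G1 X0.00 Y8.50 E3.3617
G1 X0.00 Y6.95 E3.4391

At z = 6 mm: the cube is present — its section is the full 26×8.5 rectangle; the cylinder at (-3, 3): section is a regular 24-gon, circumradius r=5; the cube at (1, 13) is present — its section is the full 5×9.5 rectangle; the r=2.5 cylinder at (12.5, 13.5) contributes a regular 24-gon of circumradius 2.5; Taking the first minus the rest: starting from the 26×8.5 cube, the r=5 cylinder at (-3, 3) partially overlaps it — only the 10.41 mm² overlap (of its 77.65 mm²) is removed, clipping the outline; the 5×9.5 cube at (1, 13) misses the remaining region (no effect); the r=2.5 cylinder at (12.5, 13.5) misses the remaining region (no effect) — 1 connected region; the cube at (15.5, 8.5) is not intersected at this z (z outside [11, 25.5]); Taking the first minus the rest: none of the subtracted shapes is present at this height, so the result so far is unchanged — 1 connected region. The outline is a single polygon with 11 vertices. Extrusion per mm of travel: 0.4 × 0.3 / (π × 0.875²) = 0.049890. Accumulating E over each segment gives final E = 3.4391.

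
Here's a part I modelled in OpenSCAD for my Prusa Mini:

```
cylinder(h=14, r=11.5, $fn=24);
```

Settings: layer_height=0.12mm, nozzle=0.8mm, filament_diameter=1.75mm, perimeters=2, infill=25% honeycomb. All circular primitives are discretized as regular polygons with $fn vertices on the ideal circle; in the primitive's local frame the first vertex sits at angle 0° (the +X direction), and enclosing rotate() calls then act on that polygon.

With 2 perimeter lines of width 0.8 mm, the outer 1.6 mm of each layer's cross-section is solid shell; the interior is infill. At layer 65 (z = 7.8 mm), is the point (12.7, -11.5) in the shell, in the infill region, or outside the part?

At z = 7.8 mm: the r=11.5 cylinder contributes a regular 24-gon of circumradius 11.5. Overall, the cross-section is a single solid region. The nearest boundary edge runs (8.13, -8.13)→(9.96, -5.75); distance from the point to it = 5.67 mm. The point is not inside any of the regions above, so it lies outside the cross-section (5.67 mm from the nearest boundary).

outside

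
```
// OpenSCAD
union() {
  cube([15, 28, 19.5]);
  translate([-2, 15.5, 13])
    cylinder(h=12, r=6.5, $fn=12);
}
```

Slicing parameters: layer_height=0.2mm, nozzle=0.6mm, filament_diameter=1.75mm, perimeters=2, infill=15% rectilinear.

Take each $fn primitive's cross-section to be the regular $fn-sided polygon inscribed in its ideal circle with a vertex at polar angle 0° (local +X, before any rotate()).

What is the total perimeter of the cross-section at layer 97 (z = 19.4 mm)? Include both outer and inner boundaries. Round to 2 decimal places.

At z = 19.4 mm: the cube is present — its section is the full 15×28 rectangle (perimeter 86.00 mm); the r=6.5 cylinder at (-2, 15.5) gives a regular 12-gon of circumradius 6.5 (constant along its height) (perimeter = 2·12·6.500·sin(180°/12) = 40.38 mm); Merging all regions: the regions partially overlap (shared area 38.45 mm²), so the edge portions inside another operand are dropped and the merged outline is re-measured after clipping — boundary = 98.40 mm. Overall, the cross-section is a single solid region. Total boundary length (outer) = 98.40 mm.

98.40 mm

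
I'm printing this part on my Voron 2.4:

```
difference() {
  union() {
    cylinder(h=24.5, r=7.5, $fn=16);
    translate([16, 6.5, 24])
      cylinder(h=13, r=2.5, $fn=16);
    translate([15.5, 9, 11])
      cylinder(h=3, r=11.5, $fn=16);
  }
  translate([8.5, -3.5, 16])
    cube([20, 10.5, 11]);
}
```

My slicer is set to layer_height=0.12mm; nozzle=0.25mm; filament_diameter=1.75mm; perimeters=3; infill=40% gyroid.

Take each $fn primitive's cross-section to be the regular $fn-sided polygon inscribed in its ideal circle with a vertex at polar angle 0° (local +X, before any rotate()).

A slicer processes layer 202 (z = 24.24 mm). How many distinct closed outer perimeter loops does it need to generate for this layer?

2

At z = 24.24 mm: the r=7.5 cylinder gives a regular 16-gon of circumradius 7.5 (constant along its height); the r=2.5 cylinder at (16, 6.5) gives a regular 16-gon of circumradius 2.5 (constant along its height); the cylinder at (15.5, 9) does not reach this height (z outside [11, 14]); Merging all regions: the 2 present regions are separate (no shared area or edge), so areas and boundary lengths simply add and each stays a separate island — 2 connected regions; the cube at (8.5, -3.5) (footprint 20×10.5) is included at this height; After the difference (first − rest): starting from that combined region, the 20×10.5 cube at (8.5, -3.5) partially overlaps it — only the 12.02 mm² overlap (of its 210.00 mm²) is removed, clipping the outline — 2 connected regions. The result has 2 disconnected regions.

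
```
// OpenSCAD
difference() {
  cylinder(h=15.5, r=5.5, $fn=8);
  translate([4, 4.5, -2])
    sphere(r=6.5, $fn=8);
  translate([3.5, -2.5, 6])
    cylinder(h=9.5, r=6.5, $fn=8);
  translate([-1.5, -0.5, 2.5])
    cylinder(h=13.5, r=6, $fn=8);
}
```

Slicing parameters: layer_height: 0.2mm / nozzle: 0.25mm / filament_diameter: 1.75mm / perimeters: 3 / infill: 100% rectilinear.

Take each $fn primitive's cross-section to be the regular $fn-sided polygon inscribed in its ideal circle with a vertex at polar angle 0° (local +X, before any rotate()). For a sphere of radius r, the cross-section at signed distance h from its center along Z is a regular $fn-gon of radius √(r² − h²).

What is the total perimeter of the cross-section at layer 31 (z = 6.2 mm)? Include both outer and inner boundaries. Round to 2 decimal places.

At z = 6.2 mm: the cylinder: section is a regular 8-gon, circumradius r=5.5 (perimeter = 2·8·5.500·sin(180°/8) = 33.68 mm); the sphere at (4, 4.5) is not intersected at this z (|z−center|=8.200 > r=6.5); the r=6.5 cylinder at (3.5, -2.5) gives a regular 8-gon of circumradius 6.5 (constant along its height) (perimeter = 2·8·6.500·sin(180°/8) = 39.80 mm); the cylinder at (-1.5, -0.5): section is a regular 8-gon, circumradius r=6 (perimeter = 2·8·6.000·sin(180°/8) = 36.74 mm); After the difference (first − rest): starting from the r=5.5 cylinder, the r=6.5 cylinder at (3.5, -2.5) partially overlaps it — only the 53.54 mm² overlap (of its 119.50 mm²) is removed, clipping the outline; the r=6 cylinder at (-1.5, -0.5) partially overlaps it — only the 29.79 mm² overlap (of its 101.82 mm²) is removed, clipping the outline — boundary = 10.17 mm. Overall, the cross-section is a single solid region. Total boundary length (outer) = 10.17 mm.

10.17 mm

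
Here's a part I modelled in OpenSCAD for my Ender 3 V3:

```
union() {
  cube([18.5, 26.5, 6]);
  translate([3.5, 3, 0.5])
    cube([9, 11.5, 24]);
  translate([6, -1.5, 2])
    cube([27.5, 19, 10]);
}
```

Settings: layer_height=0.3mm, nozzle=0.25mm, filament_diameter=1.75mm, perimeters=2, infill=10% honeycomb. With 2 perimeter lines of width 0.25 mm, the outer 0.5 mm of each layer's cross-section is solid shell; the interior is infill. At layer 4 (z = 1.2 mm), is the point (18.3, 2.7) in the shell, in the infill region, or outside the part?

At z = 1.2 mm: the 18.5×26.5 cube contributes its full rectangle; the cube at (3.5, 3) (footprint 9×11.5) is included at this height; the cube at (6, -1.5) is not intersected at this z (z outside [2, 12]); Taking the union: the 9×11.5 cube at (3.5, 3) lies entirely inside the 18.5×26.5 cube, so the union is just the 18.5×26.5 cube — 1 connected region. Overall, the cross-section is a single solid region. The nearest boundary edge runs (18.50, 26.50)→(18.50, 0.00); distance from the point to it = 0.20 mm. The point is inside the cross-section, 0.20 mm from the nearest boundary — within the 0.5 mm shell band (2 × 0.25).

shell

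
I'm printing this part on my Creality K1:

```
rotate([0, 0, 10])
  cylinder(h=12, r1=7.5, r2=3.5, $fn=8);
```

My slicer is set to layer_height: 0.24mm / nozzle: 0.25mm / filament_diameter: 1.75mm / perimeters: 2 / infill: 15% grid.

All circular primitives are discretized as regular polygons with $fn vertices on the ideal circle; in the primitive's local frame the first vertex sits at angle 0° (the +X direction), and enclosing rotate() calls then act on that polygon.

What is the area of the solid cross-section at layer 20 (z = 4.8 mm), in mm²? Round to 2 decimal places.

98.46 mm²

At z = 4.8 mm: the cone contributes a regular 8-gon of circumradius 5.900 (interpolated between r1=7.5 and r2=3.5 at t=0.400) (area = (8/2)·5.900²·sin(360°/8) = 98.46 mm²); (rotated 10° about Z; rotation is an isometry so areas/perimeters/island counts are preserved). Overall, the cross-section is a single solid region. Net area = 98.46 mm².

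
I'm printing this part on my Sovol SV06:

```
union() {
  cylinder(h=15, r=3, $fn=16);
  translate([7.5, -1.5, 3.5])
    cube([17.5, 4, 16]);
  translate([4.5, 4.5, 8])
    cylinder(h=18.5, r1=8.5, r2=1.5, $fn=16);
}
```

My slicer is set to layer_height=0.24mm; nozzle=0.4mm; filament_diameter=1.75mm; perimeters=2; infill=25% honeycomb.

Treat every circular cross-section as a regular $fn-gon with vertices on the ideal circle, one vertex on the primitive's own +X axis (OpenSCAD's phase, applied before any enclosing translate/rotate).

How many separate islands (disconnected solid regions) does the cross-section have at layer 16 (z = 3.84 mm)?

2

At z = 3.84 mm: the r=3 cylinder gives a regular 16-gon of circumradius 3 (constant along its height); the 17.5×4 cube at (7.5, -1.5) contributes its full rectangle; the cone at (4.5, 4.5) is absent (z outside [8, 26.5]); Combining (union): the 2 present regions are separate (no shared area or edge), so areas and boundary lengths simply add and each stays a separate island — 2 connected regions. Overall, the cross-section has 2 separate islands. Island count = 2.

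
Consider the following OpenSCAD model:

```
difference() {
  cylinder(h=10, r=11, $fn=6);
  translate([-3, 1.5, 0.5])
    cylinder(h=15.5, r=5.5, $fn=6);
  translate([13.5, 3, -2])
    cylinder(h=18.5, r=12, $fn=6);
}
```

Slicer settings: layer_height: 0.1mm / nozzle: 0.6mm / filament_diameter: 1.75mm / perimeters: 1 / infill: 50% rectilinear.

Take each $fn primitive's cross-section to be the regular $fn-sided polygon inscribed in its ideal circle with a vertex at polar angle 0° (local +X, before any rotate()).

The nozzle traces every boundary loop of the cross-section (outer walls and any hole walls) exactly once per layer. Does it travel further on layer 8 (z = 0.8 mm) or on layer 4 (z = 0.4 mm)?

layer 8 (z = 0.8 mm)

Layer 8 (z = 0.8): the r=11 cylinder contributes a regular 6-gon of circumradius 11 (perimeter = 2·6·11.000·sin(180°/6) = 66.00 mm); the cylinder at (-3, 1.5): section is a regular 6-gon, circumradius r=5.5 (perimeter = 2·6·5.500·sin(180°/6) = 33.00 mm); the r=12 cylinder at (13.5, 3) contributes a regular 6-gon of circumradius 12 (perimeter = 2·6·12.000·sin(180°/6) = 72.00 mm); After the difference (first − rest): starting from the r=11 cylinder, the r=5.5 cylinder at (-3, 1.5) lies wholly inside it (removes its full 78.59 mm² and its 33.00 mm outline becomes a hole wall); the r=12 cylinder at (13.5, 3) partially overlaps it — only the 75.32 mm² overlap (of its 374.12 mm²) is removed, clipping the outline — boundary = 94.77 mm. So its perimeter = 94.77 mm. Layer 4 (z = 0.4): the r=11 cylinder gives a regular 6-gon of circumradius 11 (constant along its height) (perimeter = 2·6·11.000·sin(180°/6) = 66.00 mm); the cylinder at (-3, 1.5) does not reach this height (z outside [0.5, 16]); the r=12 cylinder at (13.5, 3) gives a regular 6-gon of circumradius 12 (constant along its height) (perimeter = 2·6·12.000·sin(180°/6) = 72.00 mm); After the difference (first − rest): starting from the r=11 cylinder, the r=12 cylinder at (13.5, 3) partially overlaps it — only the 75.54 mm² overlap (of its 374.12 mm²) is removed, clipping the outline — boundary = 65.77 mm. So its perimeter = 65.77 mm. Layer 8 is larger (94.77 vs 65.77 mm).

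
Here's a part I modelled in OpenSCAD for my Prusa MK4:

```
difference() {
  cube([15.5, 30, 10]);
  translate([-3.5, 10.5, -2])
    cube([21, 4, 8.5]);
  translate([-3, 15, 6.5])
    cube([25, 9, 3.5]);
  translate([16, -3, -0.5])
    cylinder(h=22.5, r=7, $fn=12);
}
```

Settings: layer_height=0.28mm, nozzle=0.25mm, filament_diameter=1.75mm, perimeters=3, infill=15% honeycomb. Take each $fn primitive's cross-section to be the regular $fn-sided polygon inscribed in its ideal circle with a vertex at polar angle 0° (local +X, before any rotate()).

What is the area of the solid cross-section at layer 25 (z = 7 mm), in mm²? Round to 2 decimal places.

At z = 7 mm: the cube is present — its section is the full 15.5×30 rectangle (area 465.00 mm²); the cube at (-3.5, 10.5) does not reach this height (z outside [-2, 6.5]); the 25×9 cube at (-3, 15) contributes its full rectangle (area 225.00 mm²); the r=7 cylinder at (16, -3) gives a regular 12-gon of circumradius 7 (constant along its height) (area = (12/2)·7.000²·sin(360°/12) = 147.00 mm²); Taking the first minus the rest: starting from the 15.5×30 cube (465.00 mm²), the 25×9 cube at (-3, 15) partially overlaps it — only the 139.50 mm² overlap (of its 225.00 mm²) is removed, clipping the outline; the r=7 cylinder at (16, -3) partially overlaps it — only the 14.99 mm² overlap (of its 147.00 mm²) is removed, clipping the outline — area = 310.51 mm². Overall, the cross-section has 2 separate islands. Net area = 310.51 mm².

310.51 mm²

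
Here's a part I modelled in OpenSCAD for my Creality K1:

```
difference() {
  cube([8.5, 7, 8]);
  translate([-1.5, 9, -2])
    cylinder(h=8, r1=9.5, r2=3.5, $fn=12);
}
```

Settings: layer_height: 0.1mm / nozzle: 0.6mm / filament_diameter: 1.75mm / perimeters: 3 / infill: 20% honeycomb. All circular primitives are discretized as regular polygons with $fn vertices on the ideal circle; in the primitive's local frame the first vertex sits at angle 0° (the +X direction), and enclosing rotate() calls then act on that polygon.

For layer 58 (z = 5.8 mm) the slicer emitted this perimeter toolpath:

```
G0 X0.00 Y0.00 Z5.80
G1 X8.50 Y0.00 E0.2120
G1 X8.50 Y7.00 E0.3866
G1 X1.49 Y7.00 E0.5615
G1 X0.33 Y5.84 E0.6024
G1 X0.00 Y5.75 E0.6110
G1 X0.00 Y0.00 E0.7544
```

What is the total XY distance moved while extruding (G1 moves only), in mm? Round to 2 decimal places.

Sum the Euclidean lengths of each G1 segment: total = 30.24 mm.

30.24 mm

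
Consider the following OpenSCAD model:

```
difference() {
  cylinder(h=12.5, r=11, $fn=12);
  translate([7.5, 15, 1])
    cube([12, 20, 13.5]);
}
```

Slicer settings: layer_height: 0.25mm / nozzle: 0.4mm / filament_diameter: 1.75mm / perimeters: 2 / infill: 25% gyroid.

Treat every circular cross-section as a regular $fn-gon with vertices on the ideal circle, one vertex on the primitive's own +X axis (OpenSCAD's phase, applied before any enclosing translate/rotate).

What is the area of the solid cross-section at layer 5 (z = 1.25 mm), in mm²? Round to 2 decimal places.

At z = 1.25 mm: the r=11 cylinder gives a regular 12-gon of circumradius 11 (constant along its height) (area = (12/2)·11.000²·sin(360°/12) = 363.00 mm²); the 12×20 cube at (7.5, 15) contributes its full rectangle (area 240.00 mm²); After the difference (first − rest): starting from the r=11 cylinder (363.00 mm²), the 12×20 cube at (7.5, 15) misses the remaining region (no effect) — area = 363.00 mm². Overall, the cross-section is a single solid region. Net area = 363.00 mm².

363.00 mm²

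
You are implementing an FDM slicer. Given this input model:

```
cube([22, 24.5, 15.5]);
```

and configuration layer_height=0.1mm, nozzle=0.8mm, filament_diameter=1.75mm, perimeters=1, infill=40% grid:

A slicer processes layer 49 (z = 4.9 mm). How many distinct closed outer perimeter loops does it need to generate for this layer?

At z = 4.9 mm: the cube (footprint 22×24.5) is included at this height. The result has 1 disconnected region.

1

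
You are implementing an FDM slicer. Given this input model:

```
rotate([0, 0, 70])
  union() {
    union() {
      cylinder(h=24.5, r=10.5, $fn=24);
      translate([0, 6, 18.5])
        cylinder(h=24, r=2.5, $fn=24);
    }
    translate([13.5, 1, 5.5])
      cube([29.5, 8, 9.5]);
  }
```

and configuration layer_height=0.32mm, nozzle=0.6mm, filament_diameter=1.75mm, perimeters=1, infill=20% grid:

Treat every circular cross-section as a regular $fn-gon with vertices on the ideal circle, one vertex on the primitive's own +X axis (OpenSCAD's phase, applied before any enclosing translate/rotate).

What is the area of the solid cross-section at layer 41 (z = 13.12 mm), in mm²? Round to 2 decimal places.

578.42 mm²

At z = 13.12 mm: the cylinder: section is a regular 24-gon, circumradius r=10.5 (area = (24/2)·10.500²·sin(360°/24) = 342.42 mm²); the cylinder at (0, 6) does not reach this height (z outside [18.5, 42.5]); Combining (union): only the r=10.5 cylinder is present, so the union is just that shape — area = 342.42 mm²; the cube at (13.5, 1) (footprint 29.5×8) is included at this height (area 236.00 mm²); Combining (union): the 2 present regions are separate (no shared area or edge), so areas and boundary lengths simply add and each stays a separate island — area = 578.42 mm²; (whole slice rotated 70° about Z — lengths, areas and connectivity unchanged). Overall, the cross-section has 2 separate islands. Net area = 578.42 mm².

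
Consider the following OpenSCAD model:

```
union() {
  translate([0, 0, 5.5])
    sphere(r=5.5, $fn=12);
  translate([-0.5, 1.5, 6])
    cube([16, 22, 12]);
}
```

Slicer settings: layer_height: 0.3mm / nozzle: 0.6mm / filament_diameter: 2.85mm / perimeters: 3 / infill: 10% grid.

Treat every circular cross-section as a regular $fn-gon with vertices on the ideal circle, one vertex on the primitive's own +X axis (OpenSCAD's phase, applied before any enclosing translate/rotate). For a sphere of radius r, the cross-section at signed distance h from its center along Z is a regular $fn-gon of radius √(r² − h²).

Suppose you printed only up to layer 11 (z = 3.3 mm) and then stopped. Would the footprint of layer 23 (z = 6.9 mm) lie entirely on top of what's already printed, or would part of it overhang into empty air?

part overhangs

Compare the two slices. At z = 3.3: the r=5.5 sphere slices to a regular 12-gon of circumradius 5.041 (√(r²−h²) with h=2.2 from center) (area = (12/2)·5.041²·sin(360°/12) = 76.23 mm²); the cube at (-0.5, 1.5) does not reach this height (z outside [6, 18]); Combining (union): only the r=5.5 sphere is present, so the union is just that shape — area = 76.23 mm². At z = 6.9: the r=5.5 sphere contributes a regular 12-gon of circumradius √(5.5²−1.4²) = 5.319 (area = (12/2)·5.319²·sin(360°/12) = 84.87 mm²); the cube at (-0.5, 1.5) (footprint 16×22) is included at this height (area 352.00 mm²); Taking the union: the regions partially overlap — summed areas 436.87 mm² minus the doubly-counted overlap 15.42 mm² gives 421.45 mm² — area = 421.45 mm². Checking containment: at z = 6.9 the cross-section extends beyond the z = 3.3 cross-section by about 345.22 mm².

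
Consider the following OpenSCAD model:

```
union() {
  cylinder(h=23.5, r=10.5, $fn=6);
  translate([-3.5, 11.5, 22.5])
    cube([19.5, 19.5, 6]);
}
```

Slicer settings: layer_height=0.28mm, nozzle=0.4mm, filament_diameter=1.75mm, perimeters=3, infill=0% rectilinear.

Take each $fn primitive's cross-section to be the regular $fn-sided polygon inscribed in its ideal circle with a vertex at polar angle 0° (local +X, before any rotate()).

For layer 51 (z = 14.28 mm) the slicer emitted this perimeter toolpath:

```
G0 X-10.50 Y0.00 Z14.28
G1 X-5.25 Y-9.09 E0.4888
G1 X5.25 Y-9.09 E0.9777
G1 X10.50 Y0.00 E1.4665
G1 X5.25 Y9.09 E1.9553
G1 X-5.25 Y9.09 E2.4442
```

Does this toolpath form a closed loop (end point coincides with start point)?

Start point (G0): (-10.50, 0.00). End point (last G1): the path does not return to the start — open.

no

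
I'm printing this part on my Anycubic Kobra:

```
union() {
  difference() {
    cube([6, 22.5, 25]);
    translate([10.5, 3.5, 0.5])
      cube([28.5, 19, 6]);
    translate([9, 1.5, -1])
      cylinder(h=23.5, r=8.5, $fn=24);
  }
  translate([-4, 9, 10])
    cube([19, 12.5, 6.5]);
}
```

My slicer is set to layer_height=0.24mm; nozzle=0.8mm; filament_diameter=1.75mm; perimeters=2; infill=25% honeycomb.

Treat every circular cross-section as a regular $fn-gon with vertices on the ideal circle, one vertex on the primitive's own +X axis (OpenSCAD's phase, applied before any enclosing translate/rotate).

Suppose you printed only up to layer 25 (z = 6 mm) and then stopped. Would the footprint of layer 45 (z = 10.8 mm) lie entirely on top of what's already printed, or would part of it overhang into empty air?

Compare the two slices. At z = 6: the 6×22.5 cube contributes its full rectangle (area 135.00 mm²); the 28.5×19 cube at (10.5, 3.5) contributes its full rectangle (area 541.50 mm²); the r=8.5 cylinder at (9, 1.5) gives a regular 24-gon of circumradius 8.5 (constant along its height) (area = (24/2)·8.500²·sin(360°/24) = 224.40 mm²); Subtracting the remaining from the first: starting from the 6×22.5 cube (135.00 mm²), the 28.5×19 cube at (10.5, 3.5) misses the remaining region (no effect); the r=8.5 cylinder at (9, 1.5) partially overlaps it — only the 39.38 mm² overlap (of its 224.40 mm²) is removed, clipping the outline — area = 95.62 mm²; the cube at (-4, 9) does not reach this height (z outside [10, 16.5]); Taking the union: only the result so far is present, so the union is just that shape — area = 95.62 mm². At z = 10.8: the cube (footprint 6×22.5) is included at this height (area 135.00 mm²); the cube at (10.5, 3.5) is not intersected at this z (z outside [0.5, 6.5]); the cylinder at (9, 1.5): section is a regular 24-gon, circumradius r=8.5 (area = (24/2)·8.500²·sin(360°/24) = 224.40 mm²); Taking the first minus the rest: starting from the 6×22.5 cube (135.00 mm²), the r=8.5 cylinder at (9, 1.5) partially overlaps it — only the 39.38 mm² overlap (of its 224.40 mm²) is removed, clipping the outline — area = 95.62 mm²; the cube at (-4, 9) is present — its section is the full 19×12.5 rectangle (area 237.50 mm²); Taking the union: the regions partially overlap — summed areas 333.12 mm² minus the doubly-counted overlap 74.83 mm² gives 258.29 mm² — area = 258.29 mm². Checking containment: at z = 10.8 the cross-section extends beyond the z = 6 cross-section by about 162.67 mm².

part overhangs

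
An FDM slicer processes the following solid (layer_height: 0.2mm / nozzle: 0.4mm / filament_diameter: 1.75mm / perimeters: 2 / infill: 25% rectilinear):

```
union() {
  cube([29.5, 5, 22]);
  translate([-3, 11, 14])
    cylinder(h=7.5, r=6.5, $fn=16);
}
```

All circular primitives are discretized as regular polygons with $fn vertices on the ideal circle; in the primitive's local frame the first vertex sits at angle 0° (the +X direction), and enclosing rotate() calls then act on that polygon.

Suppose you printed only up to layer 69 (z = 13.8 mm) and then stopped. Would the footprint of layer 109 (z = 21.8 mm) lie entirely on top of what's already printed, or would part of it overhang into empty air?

entirely on top

Compare the two slices. At z = 13.8: the 29.5×5 cube contributes its full rectangle (area 147.50 mm²); the cylinder at (-3, 11) does not reach this height (z outside [14, 21.5]); Merging all regions: only the 29.5×5 cube is present, so the union is just that shape — area = 147.50 mm². At z = 21.8: the cube is present — its section is the full 29.5×5 rectangle (area 147.50 mm²); the cylinder at (-3, 11) is not intersected at this z (z outside [14, 21.5]); Merging all regions: only the 29.5×5 cube is present, so the union is just that shape — area = 147.50 mm². Checking containment: the cross-section at z = 21.8 is a subset of the cross-section at z = 13.8.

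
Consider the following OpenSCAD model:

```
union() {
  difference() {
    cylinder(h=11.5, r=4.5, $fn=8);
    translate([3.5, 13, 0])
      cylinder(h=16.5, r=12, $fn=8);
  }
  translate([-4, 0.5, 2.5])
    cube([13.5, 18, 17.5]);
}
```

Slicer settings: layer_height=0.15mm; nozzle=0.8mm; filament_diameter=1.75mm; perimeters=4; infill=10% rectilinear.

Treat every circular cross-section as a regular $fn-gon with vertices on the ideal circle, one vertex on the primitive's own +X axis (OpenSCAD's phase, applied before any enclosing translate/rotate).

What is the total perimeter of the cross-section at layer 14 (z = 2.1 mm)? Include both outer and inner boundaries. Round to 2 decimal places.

26.30 mm

At z = 2.1 mm: the cylinder: section is a regular 8-gon, circumradius r=4.5 (perimeter = 2·8·4.500·sin(180°/8) = 27.55 mm); the r=12 cylinder at (3.5, 13) contributes a regular 8-gon of circumradius 12 (perimeter = 2·8·12.000·sin(180°/8) = 73.48 mm); Subtracting the remaining from the first: starting from the r=4.5 cylinder, the r=12 cylinder at (3.5, 13) partially overlaps it — only the 9.97 mm² overlap (of its 407.29 mm²) is removed, clipping the outline — boundary = 26.30 mm; the cube at (-4, 0.5) is absent (z outside [2.5, 20]); Merging all regions: only that combined region is present, so the union is just that shape — boundary = 26.30 mm. Overall, the cross-section is a single solid region. Total boundary length (outer) = 26.30 mm.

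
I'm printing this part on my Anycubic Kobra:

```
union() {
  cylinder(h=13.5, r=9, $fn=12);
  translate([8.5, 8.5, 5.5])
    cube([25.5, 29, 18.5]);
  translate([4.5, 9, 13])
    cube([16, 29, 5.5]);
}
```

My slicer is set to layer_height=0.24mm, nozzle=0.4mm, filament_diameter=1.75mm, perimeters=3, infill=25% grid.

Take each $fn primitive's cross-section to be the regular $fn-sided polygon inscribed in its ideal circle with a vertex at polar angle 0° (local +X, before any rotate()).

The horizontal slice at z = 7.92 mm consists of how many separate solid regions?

2

At z = 7.92 mm: the cylinder: section is a regular 12-gon, circumradius r=9; the cube at (8.5, 8.5) (footprint 25.5×29) is included at this height; the cube at (4.5, 9) is not intersected at this z (z outside [13, 18.5]); Taking the union: the 2 present regions are separate (no shared area or edge), so areas and boundary lengths simply add and each stays a separate island — 2 connected regions. The result has 2 disconnected regions.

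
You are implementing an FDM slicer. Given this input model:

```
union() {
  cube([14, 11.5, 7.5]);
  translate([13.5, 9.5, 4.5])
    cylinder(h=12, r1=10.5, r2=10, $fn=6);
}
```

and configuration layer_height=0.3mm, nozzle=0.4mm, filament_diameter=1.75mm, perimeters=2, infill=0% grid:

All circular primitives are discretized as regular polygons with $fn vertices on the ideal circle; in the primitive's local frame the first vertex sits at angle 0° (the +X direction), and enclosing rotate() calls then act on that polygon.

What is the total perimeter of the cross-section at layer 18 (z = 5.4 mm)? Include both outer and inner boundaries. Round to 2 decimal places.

At z = 5.4 mm: the 14×11.5 cube contributes its full rectangle (perimeter 51.00 mm); the cone at (13.5, 9.5) (r1=10.5→r2=10) has section circumradius 10.463 here — a regular 6-gon (perimeter = 2·6·10.463·sin(180°/6) = 62.77 mm); Taking the union: the regions partially overlap (shared area 96.40 mm²), so the edge portions inside another operand are dropped and the merged outline is re-measured after clipping — boundary = 74.40 mm. Overall, the cross-section is a single solid region. Total boundary length (outer) = 74.40 mm.

74.40 mm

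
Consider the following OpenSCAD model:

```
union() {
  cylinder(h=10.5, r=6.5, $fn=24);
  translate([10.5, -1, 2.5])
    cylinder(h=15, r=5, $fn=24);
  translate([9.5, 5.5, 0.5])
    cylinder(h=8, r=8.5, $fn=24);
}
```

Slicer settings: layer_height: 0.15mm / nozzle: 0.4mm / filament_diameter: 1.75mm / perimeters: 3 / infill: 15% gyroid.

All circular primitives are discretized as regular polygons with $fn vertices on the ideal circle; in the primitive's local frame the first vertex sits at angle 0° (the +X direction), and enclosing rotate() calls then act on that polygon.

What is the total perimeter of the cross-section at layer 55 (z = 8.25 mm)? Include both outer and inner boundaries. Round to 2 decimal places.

At z = 8.25 mm: the cylinder: section is a regular 24-gon, circumradius r=6.5 (perimeter = 2·24·6.500·sin(180°/24) = 40.72 mm); the r=5 cylinder at (10.5, -1) gives a regular 24-gon of circumradius 5 (constant along its height) (perimeter = 2·24·5.000·sin(180°/24) = 31.33 mm); the r=8.5 cylinder at (9.5, 5.5) gives a regular 24-gon of circumradius 8.5 (constant along its height) (perimeter = 2·24·8.500·sin(180°/24) = 53.25 mm); Combining (union): the regions partially overlap (shared area 79.42 mm²), so the edge portions inside another operand are dropped and the merged outline is re-measured after clipping — boundary = 75.69 mm. Overall, the cross-section is a single solid region. Total boundary length (outer) = 75.69 mm.

75.69 mm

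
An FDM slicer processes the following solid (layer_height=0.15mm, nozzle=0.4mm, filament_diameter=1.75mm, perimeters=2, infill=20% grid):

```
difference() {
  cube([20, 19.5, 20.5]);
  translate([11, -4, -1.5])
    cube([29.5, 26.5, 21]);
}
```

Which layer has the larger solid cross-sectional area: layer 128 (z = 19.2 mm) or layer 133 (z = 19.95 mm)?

Layer 128 (z = 19.2): the cube is present — its section is the full 20×19.5 rectangle (area 390.00 mm²); the cube at (11, -4) (footprint 29.5×26.5) is included at this height (area 781.75 mm²); Taking the first minus the rest: starting from the 20×19.5 cube (390.00 mm²), the 29.5×26.5 cube at (11, -4) partially overlaps it — only the 175.50 mm² overlap (of its 781.75 mm²) is removed, clipping the outline — area = 214.50 mm². So its area = 214.50 mm². Layer 133 (z = 19.95): the 20×19.5 cube contributes its full rectangle (area 390.00 mm²); the cube at (11, -4) is not intersected at this z (z outside [-1.5, 19.5]); Subtracting the remaining from the first: none of the subtracted shapes is present at this height, so the 20×19.5 cube is unchanged — area = 390.00 mm². So its area = 390.00 mm². Layer 133 is larger (390.00 vs 214.50 mm²).

layer 133 (z = 19.95 mm)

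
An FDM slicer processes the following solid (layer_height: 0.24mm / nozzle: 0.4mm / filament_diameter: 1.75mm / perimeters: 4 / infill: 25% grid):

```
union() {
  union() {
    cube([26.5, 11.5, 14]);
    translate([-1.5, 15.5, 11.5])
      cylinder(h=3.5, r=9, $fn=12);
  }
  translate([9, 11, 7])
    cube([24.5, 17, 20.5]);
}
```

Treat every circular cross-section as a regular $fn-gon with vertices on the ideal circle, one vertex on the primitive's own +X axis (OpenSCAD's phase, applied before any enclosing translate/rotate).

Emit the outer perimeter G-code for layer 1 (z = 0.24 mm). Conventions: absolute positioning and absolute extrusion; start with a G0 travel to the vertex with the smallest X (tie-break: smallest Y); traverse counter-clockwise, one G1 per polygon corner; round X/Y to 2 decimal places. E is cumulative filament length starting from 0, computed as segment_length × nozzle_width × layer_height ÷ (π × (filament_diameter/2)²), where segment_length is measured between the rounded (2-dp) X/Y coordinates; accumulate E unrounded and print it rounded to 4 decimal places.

G0 X0.00 Y0.00 Z0.24
G1 X26.50 Y0.00 E1.0577
G1 X26.50 Y11.50 E1.5167
G1 X0.00 Y11.50 E2.5743
G1 X0.00 Y0.00 E3.0333

At z = 0.24 mm: the cube (footprint 26.5×11.5) is included at this height; the cylinder at (-1.5, 15.5) is not intersected at this z (z outside [11.5, 15]); Merging all regions: only the 26.5×11.5 cube is present, so the union is just that shape — 1 connected region; the cube at (9, 11) does not reach this height (z outside [7, 27.5]); Merging all regions: only that combined region is present, so the union is just that shape — 1 connected region. The outline is a single polygon with 4 vertices. Extrusion per mm of travel: 0.4 × 0.24 / (π × 0.875²) = 0.039912. Accumulating E over each segment gives final E = 3.0333.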